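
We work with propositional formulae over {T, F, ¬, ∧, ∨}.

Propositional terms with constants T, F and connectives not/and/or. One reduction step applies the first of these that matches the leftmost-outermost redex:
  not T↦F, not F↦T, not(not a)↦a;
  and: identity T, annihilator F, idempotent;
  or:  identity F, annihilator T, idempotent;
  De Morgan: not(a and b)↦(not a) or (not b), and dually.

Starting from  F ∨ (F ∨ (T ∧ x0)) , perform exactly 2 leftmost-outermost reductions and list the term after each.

Answer: after 2 steps: T ∧ x0

Derivation:
  start: F ∨ (F ∨ (T ∧ x0))
  step 1: F ∨ (T ∧ x0)
  step 2: T ∧ x0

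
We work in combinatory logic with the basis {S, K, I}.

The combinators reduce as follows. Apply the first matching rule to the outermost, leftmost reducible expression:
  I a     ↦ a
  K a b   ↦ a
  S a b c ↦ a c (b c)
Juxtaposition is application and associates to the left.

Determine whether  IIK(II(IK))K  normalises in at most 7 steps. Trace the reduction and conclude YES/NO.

Answer: YES — reaches normal form K in 6 ≤ 7 steps

Reduction:
  start: IIK(II(IK))K
  →1  IK(II(IK))K
  →2  K(II(IK))K
  →3  II(IK)
  →4  I(IK)
  →5  IK
  →6  K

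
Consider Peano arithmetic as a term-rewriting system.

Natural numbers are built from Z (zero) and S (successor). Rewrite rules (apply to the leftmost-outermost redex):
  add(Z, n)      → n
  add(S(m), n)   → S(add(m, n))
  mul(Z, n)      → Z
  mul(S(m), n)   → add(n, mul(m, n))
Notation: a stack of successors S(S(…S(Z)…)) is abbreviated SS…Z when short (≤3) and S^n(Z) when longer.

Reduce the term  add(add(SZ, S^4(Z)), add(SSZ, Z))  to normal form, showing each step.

  start: add(add(SZ, S^4(Z)), add(SSZ, Z))
  step 1: add(S(add(Z, S^4(Z))), add(SSZ, Z))
  step 2: S(add(add(Z, S^4(Z)), add(SSZ, Z)))
  step 3: S(add(S^4(Z), add(SSZ, Z)))
  step 4: S(S(add(SSSZ, add(SSZ, Z))))
  step 5: S(S(S(add(SSZ, add(SSZ, Z)))))
  step 6: S(S(S(S(add(SZ, add(SSZ, Z))))))
  step 7: S(S(S(S(S(add(Z, add(SSZ, Z)))))))
  step 8: S(S(S(S(S(add(SSZ, Z))))))
  step 9: S(S(S(S(S(S(add(SZ, Z)))))))
  step 10: S(S(S(S(S(S(S(add(Z, Z))))))))
  step 11: S^7(Z)

Answer: normal form = S^7(Z)  (in 11 steps)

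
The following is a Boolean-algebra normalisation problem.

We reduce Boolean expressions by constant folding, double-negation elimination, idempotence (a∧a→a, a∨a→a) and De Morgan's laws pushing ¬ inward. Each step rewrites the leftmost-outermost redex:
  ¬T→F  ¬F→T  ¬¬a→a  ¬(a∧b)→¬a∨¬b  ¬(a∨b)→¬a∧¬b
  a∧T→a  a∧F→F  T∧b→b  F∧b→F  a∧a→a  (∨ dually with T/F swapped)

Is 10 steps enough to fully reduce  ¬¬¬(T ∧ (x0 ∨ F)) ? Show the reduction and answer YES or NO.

  start: ¬¬¬(T ∧ (x0 ∨ F))
  [1] ¬(T ∧ (x0 ∨ F))
  [2] ¬T ∨ ¬(x0 ∨ F)
  [3] F ∨ ¬(x0 ∨ F)
  [4] ¬(x0 ∨ F)
  [5] ¬x0 ∧ ¬F
  [6] ¬x0 ∧ T
  [7] ¬x0

Answer: YES — reaches normal form ¬x0 in 7 ≤ 10 steps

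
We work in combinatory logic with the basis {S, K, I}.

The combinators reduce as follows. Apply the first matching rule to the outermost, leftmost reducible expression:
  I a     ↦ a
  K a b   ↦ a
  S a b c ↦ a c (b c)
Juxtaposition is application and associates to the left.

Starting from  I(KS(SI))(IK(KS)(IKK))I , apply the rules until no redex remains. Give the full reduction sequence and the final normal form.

  start: I(KS(SI))(IK(KS)(IKK))I
  step 1: KS(SI)(IK(KS)(IKK))I
  step 2: S(IK(KS)(IKK))I
  step 3: S(K(KS)(IKK))I
  step 4: S(KS)I

Answer: normal form = S(KS)I  (in 4 steps)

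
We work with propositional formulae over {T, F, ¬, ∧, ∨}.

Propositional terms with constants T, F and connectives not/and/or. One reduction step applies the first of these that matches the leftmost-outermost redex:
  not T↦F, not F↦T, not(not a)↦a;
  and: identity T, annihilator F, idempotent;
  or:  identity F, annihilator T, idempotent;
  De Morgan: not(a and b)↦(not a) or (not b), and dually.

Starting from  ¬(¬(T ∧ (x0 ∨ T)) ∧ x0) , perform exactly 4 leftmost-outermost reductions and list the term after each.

Answer: after 4 steps: T ∨ ¬x0

Derivation:
  start: ¬(¬(T ∧ (x0 ∨ T)) ∧ x0)
  step 1: ¬¬(T ∧ (x0 ∨ T)) ∨ ¬x0
  step 2: (T ∧ (x0 ∨ T)) ∨ ¬x0
  step 3: (x0 ∨ T) ∨ ¬x0
  step 4: T ∨ ¬x0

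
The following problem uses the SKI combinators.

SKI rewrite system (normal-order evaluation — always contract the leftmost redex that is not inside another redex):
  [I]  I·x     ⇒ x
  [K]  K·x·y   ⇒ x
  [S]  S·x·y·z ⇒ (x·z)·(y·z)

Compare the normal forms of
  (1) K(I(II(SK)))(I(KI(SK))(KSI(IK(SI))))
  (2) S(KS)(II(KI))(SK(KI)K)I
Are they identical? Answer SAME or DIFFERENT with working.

Answer: DIFFERENT — A ⇓ SK, B ⇓ SII

Working:
Term A:
  start: K(I(II(SK)))(I(KI(SK))(KSI(IK(SI))))
  [1] I(II(SK))
  [2] II(SK)
  [3] I(SK)
  [4] SK

Term B:
  start: S(KS)(II(KI))(SK(KI)K)I
  [1] KS(SK(KI)K)(II(KI)(SK(KI)K))I
  [2] S(II(KI)(SK(KI)K))I
  [3] S(I(KI)(SK(KI)K))I
  [4] S(KI(SK(KI)K))I
  [5] SII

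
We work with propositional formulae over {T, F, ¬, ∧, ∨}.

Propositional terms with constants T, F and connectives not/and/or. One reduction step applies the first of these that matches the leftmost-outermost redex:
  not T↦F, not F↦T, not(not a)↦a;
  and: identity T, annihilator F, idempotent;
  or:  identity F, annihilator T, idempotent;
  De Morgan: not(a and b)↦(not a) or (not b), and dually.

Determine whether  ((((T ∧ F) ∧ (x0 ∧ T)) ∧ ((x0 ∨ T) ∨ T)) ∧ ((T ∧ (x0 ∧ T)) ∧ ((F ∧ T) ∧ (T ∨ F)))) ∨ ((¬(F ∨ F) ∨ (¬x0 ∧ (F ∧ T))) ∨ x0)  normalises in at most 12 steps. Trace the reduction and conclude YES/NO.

Answer: YES — reaches normal form T in 10 ≤ 12 steps

Derivation:
  start: ((((T ∧ F) ∧ (x0 ∧ T)) ∧ ((x0 ∨ T) ∨ T)) ∧ ((T ∧ (x0 ∧ T)) ∧ ((F ∧ T) ∧ (T ∨ F)))) ∨ ((¬(F ∨ F) ∨ (¬x0 ∧ (F ∧ T))) ∨ x0)
  [1] (((F ∧ (x0 ∧ T)) ∧ ((x0 ∨ T) ∨ T)) ∧ ((T ∧ (x0 ∧ T)) ∧ ((F ∧ T) ∧ (T ∨ F)))) ∨ ((¬(F ∨ F) ∨ (¬x0 ∧ (F ∧ T))) ∨ x0)
  [2] ((F ∧ ((x0 ∨ T) ∨ T)) ∧ ((T ∧ (x0 ∧ T)) ∧ ((F ∧ T) ∧ (T ∨ F)))) ∨ ((¬(F ∨ F) ∨ (¬x0 ∧ (F ∧ T))) ∨ x0)
  [3] (F ∧ ((T ∧ (x0 ∧ T)) ∧ ((F ∧ T) ∧ (T ∨ F)))) ∨ ((¬(F ∨ F) ∨ (¬x0 ∧ (F ∧ T))) ∨ x0)
  [4] F ∨ ((¬(F ∨ F) ∨ (¬x0 ∧ (F ∧ T))) ∨ x0)
  [5] (¬(F ∨ F) ∨ (¬x0 ∧ (F ∧ T))) ∨ x0
  [6] ((¬F ∧ ¬F) ∨ (¬x0 ∧ (F ∧ T))) ∨ x0
  [7] (¬F ∨ (¬x0 ∧ (F ∧ T))) ∨ x0
  [8] (T ∨ (¬x0 ∧ (F ∧ T))) ∨ x0
  [9] T ∨ x0
  [10] T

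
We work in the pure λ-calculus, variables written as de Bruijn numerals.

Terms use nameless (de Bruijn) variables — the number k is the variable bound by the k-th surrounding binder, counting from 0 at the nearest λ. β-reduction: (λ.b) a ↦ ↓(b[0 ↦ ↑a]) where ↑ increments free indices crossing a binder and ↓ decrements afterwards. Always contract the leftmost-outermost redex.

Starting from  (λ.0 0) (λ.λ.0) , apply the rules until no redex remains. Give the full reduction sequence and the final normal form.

Answer: normal form = λ.0  (in 2 steps)

Working:
  start: (λ.0 0) (λ.λ.0)
  →1  (λ.λ.0) (λ.λ.0)
  →2  λ.0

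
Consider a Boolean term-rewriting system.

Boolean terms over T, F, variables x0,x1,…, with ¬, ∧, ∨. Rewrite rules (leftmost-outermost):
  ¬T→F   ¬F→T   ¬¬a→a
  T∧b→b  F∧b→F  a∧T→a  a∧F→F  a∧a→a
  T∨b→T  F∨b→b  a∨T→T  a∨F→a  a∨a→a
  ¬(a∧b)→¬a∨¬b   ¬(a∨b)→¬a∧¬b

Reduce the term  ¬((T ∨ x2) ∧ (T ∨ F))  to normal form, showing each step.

Answer: normal form = F  (in 8 steps)

Reduction:
  start: ¬((T ∨ x2) ∧ (T ∨ F))
  →1  ¬(T ∨ x2) ∨ ¬(T ∨ F)
  →2  (¬T ∧ ¬x2) ∨ ¬(T ∨ F)
  →3  (F ∧ ¬x2) ∨ ¬(T ∨ F)
  →4  F ∨ ¬(T ∨ F)
  →5  ¬(T ∨ F)
  →6  ¬T ∧ ¬F
  →7  F ∧ ¬F
  →8  F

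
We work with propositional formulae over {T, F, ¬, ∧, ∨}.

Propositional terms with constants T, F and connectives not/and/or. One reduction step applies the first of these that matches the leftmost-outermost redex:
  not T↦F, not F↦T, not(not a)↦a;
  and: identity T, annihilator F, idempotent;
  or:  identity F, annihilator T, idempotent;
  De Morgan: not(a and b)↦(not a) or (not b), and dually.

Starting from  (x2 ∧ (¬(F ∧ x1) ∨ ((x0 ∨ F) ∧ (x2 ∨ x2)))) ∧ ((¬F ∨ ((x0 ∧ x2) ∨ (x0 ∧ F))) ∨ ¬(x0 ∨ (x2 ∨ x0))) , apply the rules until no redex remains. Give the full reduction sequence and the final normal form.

  start: (x2 ∧ (¬(F ∧ x1) ∨ ((x0 ∨ F) ∧ (x2 ∨ x2)))) ∧ ((¬F ∨ ((x0 ∧ x2) ∨ (x0 ∧ F))) ∨ ¬(x0 ∨ (x2 ∨ x0)))
  →1  (x2 ∧ ((¬F ∨ ¬x1) ∨ ((x0 ∨ F) ∧ (x2 ∨ x2)))) ∧ ((¬F ∨ ((x0 ∧ x2) ∨ (x0 ∧ F))) ∨ ¬(x0 ∨ (x2 ∨ x0)))
  →2  (x2 ∧ ((T ∨ ¬x1) ∨ ((x0 ∨ F) ∧ (x2 ∨ x2)))) ∧ ((¬F ∨ ((x0 ∧ x2) ∨ (x0 ∧ F))) ∨ ¬(x0 ∨ (x2 ∨ x0)))
  →3  (x2 ∧ (T ∨ ((x0 ∨ F) ∧ (x2 ∨ x2)))) ∧ ((¬F ∨ ((x0 ∧ x2) ∨ (x0 ∧ F))) ∨ ¬(x0 ∨ (x2 ∨ x0)))
  →4  (x2 ∧ T) ∧ ((¬F ∨ ((x0 ∧ x2) ∨ (x0 ∧ F))) ∨ ¬(x0 ∨ (x2 ∨ x0)))
  →5  x2 ∧ ((¬F ∨ ((x0 ∧ x2) ∨ (x0 ∧ F))) ∨ ¬(x0 ∨ (x2 ∨ x0)))
  →6  x2 ∧ ((T ∨ ((x0 ∧ x2) ∨ (x0 ∧ F))) ∨ ¬(x0 ∨ (x2 ∨ x0)))
  →7  x2 ∧ (T ∨ ¬(x0 ∨ (x2 ∨ x0)))
  →8  x2 ∧ T
  →9  x2

Answer: normal form = x2  (in 9 steps)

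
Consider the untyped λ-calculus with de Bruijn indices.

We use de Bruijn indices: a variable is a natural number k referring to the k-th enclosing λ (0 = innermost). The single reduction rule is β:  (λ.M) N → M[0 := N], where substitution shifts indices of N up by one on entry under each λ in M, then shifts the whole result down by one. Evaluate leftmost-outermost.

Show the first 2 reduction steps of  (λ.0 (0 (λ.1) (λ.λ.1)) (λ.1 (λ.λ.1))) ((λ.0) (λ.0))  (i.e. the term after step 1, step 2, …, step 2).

Answer: after 2 steps: (λ.0) ((λ.0) (λ.0) (λ.(λ.0) (λ.0)) (λ.λ.1)) (λ.(λ.0) (λ.0) (λ.λ.1))

Working:
  start: (λ.0 (0 (λ.1) (λ.λ.1)) (λ.1 (λ.λ.1))) ((λ.0) (λ.0))
  →1  (λ.0) (λ.0) ((λ.0) (λ.0) (λ.(λ.0) (λ.0)) (λ.λ.1)) (λ.(λ.0) (λ.0) (λ.λ.1))
  →2  (λ.0) ((λ.0) (λ.0) (λ.(λ.0) (λ.0)) (λ.λ.1)) (λ.(λ.0) (λ.0) (λ.λ.1))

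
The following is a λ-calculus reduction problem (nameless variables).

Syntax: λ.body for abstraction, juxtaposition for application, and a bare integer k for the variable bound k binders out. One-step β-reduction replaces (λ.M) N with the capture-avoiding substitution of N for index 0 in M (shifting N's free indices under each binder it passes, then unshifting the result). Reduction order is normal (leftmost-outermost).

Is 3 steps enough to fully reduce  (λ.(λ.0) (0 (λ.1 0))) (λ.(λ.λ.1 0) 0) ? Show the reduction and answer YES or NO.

Answer: NO — after 3 steps the term is (λ.λ.1 0) (λ.(λ.(λ.λ.1 0) 0) 0), not yet normal

Derivation:
  start: (λ.(λ.0) (0 (λ.1 0))) (λ.(λ.λ.1 0) 0)
  step 1: (λ.0) ((λ.(λ.λ.1 0) 0) (λ.(λ.(λ.λ.1 0) 0) 0))
  step 2: (λ.(λ.λ.1 0) 0) (λ.(λ.(λ.λ.1 0) 0) 0)
  step 3: (λ.λ.1 0) (λ.(λ.(λ.λ.1 0) 0) 0)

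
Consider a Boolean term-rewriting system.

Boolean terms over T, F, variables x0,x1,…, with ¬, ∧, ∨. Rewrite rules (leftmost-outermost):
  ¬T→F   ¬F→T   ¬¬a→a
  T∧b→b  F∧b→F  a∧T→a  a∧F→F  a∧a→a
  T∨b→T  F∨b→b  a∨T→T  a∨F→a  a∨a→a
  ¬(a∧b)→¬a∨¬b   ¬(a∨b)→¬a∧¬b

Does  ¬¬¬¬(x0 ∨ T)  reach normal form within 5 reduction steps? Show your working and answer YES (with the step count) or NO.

  start: ¬¬¬¬(x0 ∨ T)
  [1] ¬¬(x0 ∨ T)
  [2] x0 ∨ T
  [3] T

Answer: YES — reaches normal form T in 3 ≤ 5 steps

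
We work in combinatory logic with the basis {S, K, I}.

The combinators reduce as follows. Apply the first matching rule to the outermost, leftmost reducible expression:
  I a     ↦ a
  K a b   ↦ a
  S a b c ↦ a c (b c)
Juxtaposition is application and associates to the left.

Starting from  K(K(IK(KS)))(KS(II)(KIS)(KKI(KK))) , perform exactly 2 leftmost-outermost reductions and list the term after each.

Answer: after 2 steps: K(K(KS))

Derivation:
  start: K(K(IK(KS)))(KS(II)(KIS)(KKI(KK)))
  [1] K(IK(KS))
  [2] K(K(KS))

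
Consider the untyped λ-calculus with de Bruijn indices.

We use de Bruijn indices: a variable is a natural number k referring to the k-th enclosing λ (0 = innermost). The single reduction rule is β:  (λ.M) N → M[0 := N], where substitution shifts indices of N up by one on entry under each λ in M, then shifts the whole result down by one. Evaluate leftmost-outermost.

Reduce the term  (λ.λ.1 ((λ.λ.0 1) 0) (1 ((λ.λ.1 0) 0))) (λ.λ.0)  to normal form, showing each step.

  start: (λ.λ.1 ((λ.λ.0 1) 0) (1 ((λ.λ.1 0) 0))) (λ.λ.0)
  [1] λ.(λ.λ.0) ((λ.λ.0 1) 0) ((λ.λ.0) ((λ.λ.1 0) 0))
  [2] λ.(λ.0) ((λ.λ.0) ((λ.λ.1 0) 0))
  [3] λ.(λ.λ.0) ((λ.λ.1 0) 0)
  [4] λ.λ.0

Answer: normal form = λ.λ.0  (in 4 steps)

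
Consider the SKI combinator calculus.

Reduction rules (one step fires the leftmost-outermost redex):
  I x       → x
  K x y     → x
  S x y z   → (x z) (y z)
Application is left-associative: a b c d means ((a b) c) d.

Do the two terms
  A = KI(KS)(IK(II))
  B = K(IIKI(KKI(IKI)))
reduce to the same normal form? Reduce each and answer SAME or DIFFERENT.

Answer: SAME — A ⇓ KI, B ⇓ KI

Reduction:
Term A:
  start: KI(KS)(IK(II))
  →1  I(IK(II))
  →2  IK(II)
  →3  K(II)
  →4  KI

Term B:
  start: K(IIKI(KKI(IKI)))
  →1  K(IKI(KKI(IKI)))
  →2  K(KI(KKI(IKI)))
  →3  KI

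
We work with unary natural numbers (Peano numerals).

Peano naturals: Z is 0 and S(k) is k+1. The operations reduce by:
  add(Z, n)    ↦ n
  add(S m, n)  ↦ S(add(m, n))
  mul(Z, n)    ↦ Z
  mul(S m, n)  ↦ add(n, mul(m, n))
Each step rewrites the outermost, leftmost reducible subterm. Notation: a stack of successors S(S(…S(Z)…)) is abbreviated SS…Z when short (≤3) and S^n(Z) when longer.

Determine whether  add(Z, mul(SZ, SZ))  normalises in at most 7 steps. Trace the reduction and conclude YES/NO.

  start: add(Z, mul(SZ, SZ))
  [1] mul(SZ, SZ)
  [2] add(SZ, mul(Z, SZ))
  [3] S(add(Z, mul(Z, SZ)))
  [4] S(mul(Z, SZ))
  [5] SZ

Answer: YES — reaches normal form SZ in 5 ≤ 7 steps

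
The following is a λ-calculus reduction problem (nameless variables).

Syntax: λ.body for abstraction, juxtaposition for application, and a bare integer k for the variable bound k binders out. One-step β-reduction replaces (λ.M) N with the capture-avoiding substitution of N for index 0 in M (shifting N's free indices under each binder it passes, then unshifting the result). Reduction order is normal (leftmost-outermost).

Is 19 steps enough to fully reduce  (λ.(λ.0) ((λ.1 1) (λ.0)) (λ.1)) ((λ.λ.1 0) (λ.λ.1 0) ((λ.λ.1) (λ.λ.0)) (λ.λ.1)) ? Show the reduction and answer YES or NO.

  start: (λ.(λ.0) ((λ.1 1) (λ.0)) (λ.1)) ((λ.λ.1 0) (λ.λ.1 0) ((λ.λ.1) (λ.λ.0)) (λ.λ.1))
  step 1: (λ.0) ((λ.(λ.λ.1 0) (λ.λ.1 0) ((λ.λ.1) (λ.λ.0)) (λ.λ.1) ((λ.λ.1 0) (λ.λ.1 0) ((λ.λ.1) (λ.λ.0)) (λ.λ.1))) (λ.0)) (λ.(λ.λ.1 0) (λ.λ.1 0) ((λ.λ.1) (λ.λ.0)) (λ.λ.1))
  step 2: (λ.(λ.λ.1 0) (λ.λ.1 0) ((λ.λ.1) (λ.λ.0)) (λ.λ.1) ((λ.λ.1 0) (λ.λ.1 0) ((λ.λ.1) (λ.λ.0)) (λ.λ.1))) (λ.0) (λ.(λ.λ.1 0) (λ.λ.1 0) ((λ.λ.1) (λ.λ.0)) (λ.λ.1))
  step 3: (λ.λ.1 0) (λ.λ.1 0) ((λ.λ.1) (λ.λ.0)) (λ.λ.1) ((λ.λ.1 0) (λ.λ.1 0) ((λ.λ.1) (λ.λ.0)) (λ.λ.1)) (λ.(λ.λ.1 0) (λ.λ.1 0) ((λ.λ.1) (λ.λ.0)) (λ.λ.1))
  step 4: (λ.(λ.λ.1 0) 0) ((λ.λ.1) (λ.λ.0)) (λ.λ.1) ((λ.λ.1 0) (λ.λ.1 0) ((λ.λ.1) (λ.λ.0)) (λ.λ.1)) (λ.(λ.λ.1 0) (λ.λ.1 0) ((λ.λ.1) (λ.λ.0)) (λ.λ.1))
  step 5: (λ.λ.1 0) ((λ.λ.1) (λ.λ.0)) (λ.λ.1) ((λ.λ.1 0) (λ.λ.1 0) ((λ.λ.1) (λ.λ.0)) (λ.λ.1)) (λ.(λ.λ.1 0) (λ.λ.1 0) ((λ.λ.1) (λ.λ.0)) (λ.λ.1))
  step 6: (λ.(λ.λ.1) (λ.λ.0) 0) (λ.λ.1) ((λ.λ.1 0) (λ.λ.1 0) ((λ.λ.1) (λ.λ.0)) (λ.λ.1)) (λ.(λ.λ.1 0) (λ.λ.1 0) ((λ.λ.1) (λ.λ.0)) (λ.λ.1))
  step 7: (λ.λ.1) (λ.λ.0) (λ.λ.1) ((λ.λ.1 0) (λ.λ.1 0) ((λ.λ.1) (λ.λ.0)) (λ.λ.1)) (λ.(λ.λ.1 0) (λ.λ.1 0) ((λ.λ.1) (λ.λ.0)) (λ.λ.1))
  step 8: (λ.λ.λ.0) (λ.λ.1) ((λ.λ.1 0) (λ.λ.1 0) ((λ.λ.1) (λ.λ.0)) (λ.λ.1)) (λ.(λ.λ.1 0) (λ.λ.1 0) ((λ.λ.1) (λ.λ.0)) (λ.λ.1))
  step 9: (λ.λ.0) ((λ.λ.1 0) (λ.λ.1 0) ((λ.λ.1) (λ.λ.0)) (λ.λ.1)) (λ.(λ.λ.1 0) (λ.λ.1 0) ((λ.λ.1) (λ.λ.0)) (λ.λ.1))
  step 10: (λ.0) (λ.(λ.λ.1 0) (λ.λ.1 0) ((λ.λ.1) (λ.λ.0)) (λ.λ.1))
  step 11: λ.(λ.λ.1 0) (λ.λ.1 0) ((λ.λ.1) (λ.λ.0)) (λ.λ.1)
  step 12: λ.(λ.(λ.λ.1 0) 0) ((λ.λ.1) (λ.λ.0)) (λ.λ.1)
  step 13: λ.(λ.λ.1 0) ((λ.λ.1) (λ.λ.0)) (λ.λ.1)
  step 14: λ.(λ.(λ.λ.1) (λ.λ.0) 0) (λ.λ.1)
  step 15: λ.(λ.λ.1) (λ.λ.0) (λ.λ.1)
  step 16: λ.(λ.λ.λ.0) (λ.λ.1)
  step 17: λ.λ.λ.0

Answer: YES — reaches normal form λ.λ.λ.0 in 17 ≤ 19 steps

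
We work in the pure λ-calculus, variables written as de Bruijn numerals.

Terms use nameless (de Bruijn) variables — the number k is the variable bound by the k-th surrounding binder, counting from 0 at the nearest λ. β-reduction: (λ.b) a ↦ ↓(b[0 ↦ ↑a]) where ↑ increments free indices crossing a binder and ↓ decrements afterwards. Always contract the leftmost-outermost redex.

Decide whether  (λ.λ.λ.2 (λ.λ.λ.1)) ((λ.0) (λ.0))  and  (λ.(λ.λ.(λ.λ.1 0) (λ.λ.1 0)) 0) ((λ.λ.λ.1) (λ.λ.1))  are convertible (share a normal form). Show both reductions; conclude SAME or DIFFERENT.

Answer: DIFFERENT — A ⇓ λ.λ.λ.λ.λ.1, B ⇓ λ.λ.λ.1 0

Reduction:
Term A:
  start: (λ.λ.λ.2 (λ.λ.λ.1)) ((λ.0) (λ.0))
  step 1: λ.λ.(λ.0) (λ.0) (λ.λ.λ.1)
  step 2: λ.λ.(λ.0) (λ.λ.λ.1)
  step 3: λ.λ.λ.λ.λ.1

Term B:
  start: (λ.(λ.λ.(λ.λ.1 0) (λ.λ.1 0)) 0) ((λ.λ.λ.1) (λ.λ.1))
  step 1: (λ.λ.(λ.λ.1 0) (λ.λ.1 0)) ((λ.λ.λ.1) (λ.λ.1))
  step 2: λ.(λ.λ.1 0) (λ.λ.1 0)
  step 3: λ.λ.(λ.λ.1 0) 0
  step 4: λ.λ.λ.1 0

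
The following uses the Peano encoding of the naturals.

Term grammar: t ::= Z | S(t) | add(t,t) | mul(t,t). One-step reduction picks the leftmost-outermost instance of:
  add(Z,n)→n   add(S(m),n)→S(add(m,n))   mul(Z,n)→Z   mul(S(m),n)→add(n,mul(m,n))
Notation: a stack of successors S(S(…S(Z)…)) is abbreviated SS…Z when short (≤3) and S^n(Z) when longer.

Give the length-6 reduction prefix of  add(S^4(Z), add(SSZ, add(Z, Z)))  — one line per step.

Answer: after 6 steps: S(S(S(S(S(add(SZ, add(Z, Z)))))))

Reduction:
  start: add(S^4(Z), add(SSZ, add(Z, Z)))
  step 1: S(add(SSSZ, add(SSZ, add(Z, Z))))
  step 2: S(S(add(SSZ, add(SSZ, add(Z, Z)))))
  step 3: S(S(S(add(SZ, add(SSZ, add(Z, Z))))))
  step 4: S(S(S(S(add(Z, add(SSZ, add(Z, Z)))))))
  step 5: S(S(S(S(add(SSZ, add(Z, Z))))))
  step 6: S(S(S(S(S(add(SZ, add(Z, Z)))))))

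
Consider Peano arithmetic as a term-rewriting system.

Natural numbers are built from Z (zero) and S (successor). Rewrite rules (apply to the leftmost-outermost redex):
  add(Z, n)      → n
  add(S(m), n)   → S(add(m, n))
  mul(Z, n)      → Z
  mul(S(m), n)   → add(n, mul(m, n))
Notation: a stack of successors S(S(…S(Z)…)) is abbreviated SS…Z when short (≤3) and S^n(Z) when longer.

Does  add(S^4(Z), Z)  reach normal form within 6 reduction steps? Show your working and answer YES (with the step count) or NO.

  start: add(S^4(Z), Z)
  step 1: S(add(SSSZ, Z))
  step 2: S(S(add(SSZ, Z)))
  step 3: S(S(S(add(SZ, Z))))
  step 4: S(S(S(S(add(Z, Z)))))
  step 5: S^4(Z)

Answer: YES — reaches normal form S^4(Z) in 5 ≤ 6 steps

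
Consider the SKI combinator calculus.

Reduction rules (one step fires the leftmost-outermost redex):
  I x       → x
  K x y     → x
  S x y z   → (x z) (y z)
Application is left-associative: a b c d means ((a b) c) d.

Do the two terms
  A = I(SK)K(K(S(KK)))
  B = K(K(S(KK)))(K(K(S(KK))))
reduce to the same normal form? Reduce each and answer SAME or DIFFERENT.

Answer: SAME — A ⇓ K(S(KK)), B ⇓ K(S(KK))

Derivation:
Term A:
  start: I(SK)K(K(S(KK)))
  [1] SKK(K(S(KK)))
  [2] K(K(S(KK)))(K(K(S(KK))))
  [3] K(S(KK))

Term B:
  start: K(K(S(KK)))(K(K(S(KK))))
  [1] K(S(KK))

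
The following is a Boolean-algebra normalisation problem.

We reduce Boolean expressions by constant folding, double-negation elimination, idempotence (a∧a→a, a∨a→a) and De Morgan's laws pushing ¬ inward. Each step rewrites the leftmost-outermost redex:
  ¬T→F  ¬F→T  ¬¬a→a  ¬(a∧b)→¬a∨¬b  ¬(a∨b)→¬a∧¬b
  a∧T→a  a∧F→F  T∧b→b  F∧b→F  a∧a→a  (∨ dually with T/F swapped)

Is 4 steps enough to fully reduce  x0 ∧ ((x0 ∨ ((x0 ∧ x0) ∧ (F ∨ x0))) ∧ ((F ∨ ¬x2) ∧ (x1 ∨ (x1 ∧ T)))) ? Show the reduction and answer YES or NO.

  start: x0 ∧ ((x0 ∨ ((x0 ∧ x0) ∧ (F ∨ x0))) ∧ ((F ∨ ¬x2) ∧ (x1 ∨ (x1 ∧ T))))
  [1] x0 ∧ ((x0 ∨ (x0 ∧ (F ∨ x0))) ∧ ((F ∨ ¬x2) ∧ (x1 ∨ (x1 ∧ T))))
  [2] x0 ∧ ((x0 ∨ (x0 ∧ x0)) ∧ ((F ∨ ¬x2) ∧ (x1 ∨ (x1 ∧ T))))
  [3] x0 ∧ ((x0 ∨ x0) ∧ ((F ∨ ¬x2) ∧ (x1 ∨ (x1 ∧ T))))
  [4] x0 ∧ (x0 ∧ ((F ∨ ¬x2) ∧ (x1 ∨ (x1 ∧ T))))

Answer: NO — after 4 steps the term is x0 ∧ (x0 ∧ ((F ∨ ¬x2) ∧ (x1 ∨ (x1 ∧ T)))), not yet normal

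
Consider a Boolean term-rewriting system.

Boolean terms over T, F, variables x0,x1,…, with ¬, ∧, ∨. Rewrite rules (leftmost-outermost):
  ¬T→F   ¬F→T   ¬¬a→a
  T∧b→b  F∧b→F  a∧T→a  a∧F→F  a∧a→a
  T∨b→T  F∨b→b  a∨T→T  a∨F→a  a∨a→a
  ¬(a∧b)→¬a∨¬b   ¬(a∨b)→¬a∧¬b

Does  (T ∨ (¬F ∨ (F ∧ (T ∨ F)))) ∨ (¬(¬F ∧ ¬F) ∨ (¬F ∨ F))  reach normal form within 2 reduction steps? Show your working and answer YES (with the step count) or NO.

  start: (T ∨ (¬F ∨ (F ∧ (T ∨ F)))) ∨ (¬(¬F ∧ ¬F) ∨ (¬F ∨ F))
  →1  T ∨ (¬(¬F ∧ ¬F) ∨ (¬F ∨ F))
  →2  T

Answer: YES — reaches normal form T in 2 ≤ 2 steps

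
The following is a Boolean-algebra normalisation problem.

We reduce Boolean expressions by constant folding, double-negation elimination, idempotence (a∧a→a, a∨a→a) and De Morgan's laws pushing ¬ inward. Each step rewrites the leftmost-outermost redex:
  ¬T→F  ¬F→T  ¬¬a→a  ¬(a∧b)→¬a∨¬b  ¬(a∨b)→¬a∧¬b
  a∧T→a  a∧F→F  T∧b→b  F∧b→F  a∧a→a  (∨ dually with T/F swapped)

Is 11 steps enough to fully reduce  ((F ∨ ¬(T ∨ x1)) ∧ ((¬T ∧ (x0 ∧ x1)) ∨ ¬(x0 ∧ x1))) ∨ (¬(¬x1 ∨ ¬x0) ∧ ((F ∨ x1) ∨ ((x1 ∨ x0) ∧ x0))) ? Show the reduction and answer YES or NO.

Answer: YES — reaches normal form (x1 ∧ x0) ∧ (x1 ∨ ((x1 ∨ x0) ∧ x0)) in 10 ≤ 11 steps

Working:
  start: ((F ∨ ¬(T ∨ x1)) ∧ ((¬T ∧ (x0 ∧ x1)) ∨ ¬(x0 ∧ x1))) ∨ (¬(¬x1 ∨ ¬x0) ∧ ((F ∨ x1) ∨ ((x1 ∨ x0) ∧ x0)))
  →1  (¬(T ∨ x1) ∧ ((¬T ∧ (x0 ∧ x1)) ∨ ¬(x0 ∧ x1))) ∨ (¬(¬x1 ∨ ¬x0) ∧ ((F ∨ x1) ∨ ((x1 ∨ x0) ∧ x0)))
  →2  ((¬T ∧ ¬x1) ∧ ((¬T ∧ (x0 ∧ x1)) ∨ ¬(x0 ∧ x1))) ∨ (¬(¬x1 ∨ ¬x0) ∧ ((F ∨ x1) ∨ ((x1 ∨ x0) ∧ x0)))
  →3  ((F ∧ ¬x1) ∧ ((¬T ∧ (x0 ∧ x1)) ∨ ¬(x0 ∧ x1))) ∨ (¬(¬x1 ∨ ¬x0) ∧ ((F ∨ x1) ∨ ((x1 ∨ x0) ∧ x0)))
  →4  (F ∧ ((¬T ∧ (x0 ∧ x1)) ∨ ¬(x0 ∧ x1))) ∨ (¬(¬x1 ∨ ¬x0) ∧ ((F ∨ x1) ∨ ((x1 ∨ x0) ∧ x0)))
  →5  F ∨ (¬(¬x1 ∨ ¬x0) ∧ ((F ∨ x1) ∨ ((x1 ∨ x0) ∧ x0)))
  →6  ¬(¬x1 ∨ ¬x0) ∧ ((F ∨ x1) ∨ ((x1 ∨ x0) ∧ x0))
  →7  (¬¬x1 ∧ ¬¬x0) ∧ ((F ∨ x1) ∨ ((x1 ∨ x0) ∧ x0))
  →8  (x1 ∧ ¬¬x0) ∧ ((F ∨ x1) ∨ ((x1 ∨ x0) ∧ x0))
  →9  (x1 ∧ x0) ∧ ((F ∨ x1) ∨ ((x1 ∨ x0) ∧ x0))
  →10  (x1 ∧ x0) ∧ (x1 ∨ ((x1 ∨ x0) ∧ x0))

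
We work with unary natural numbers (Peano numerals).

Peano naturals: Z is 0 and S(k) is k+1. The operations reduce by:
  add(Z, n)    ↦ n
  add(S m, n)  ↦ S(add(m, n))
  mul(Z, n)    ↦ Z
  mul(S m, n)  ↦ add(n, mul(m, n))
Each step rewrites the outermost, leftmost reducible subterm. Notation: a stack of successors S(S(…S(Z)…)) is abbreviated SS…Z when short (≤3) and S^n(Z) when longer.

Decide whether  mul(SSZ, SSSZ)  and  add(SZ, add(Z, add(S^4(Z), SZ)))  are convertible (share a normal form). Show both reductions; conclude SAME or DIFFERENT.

Answer: SAME — A ⇓ S^6(Z), B ⇓ S^6(Z)

Reduction:
Term A:
  start: mul(SSZ, SSSZ)
  [1] add(SSSZ, mul(SZ, SSSZ))
  [2] S(add(SSZ, mul(SZ, SSSZ)))
  [3] S(S(add(SZ, mul(SZ, SSSZ))))
  [4] S(S(S(add(Z, mul(SZ, SSSZ)))))
  [5] S(S(S(mul(SZ, SSSZ))))
  [6] S(S(S(add(SSSZ, mul(Z, SSSZ)))))
  [7] S(S(S(S(add(SSZ, mul(Z, SSSZ))))))
  [8] S(S(S(S(S(add(SZ, mul(Z, SSSZ)))))))
  [9] S(S(S(S(S(S(add(Z, mul(Z, SSSZ))))))))
  [10] S(S(S(S(S(S(mul(Z, SSSZ)))))))
  [11] S^6(Z)

Term B:
  start: add(SZ, add(Z, add(S^4(Z), SZ)))
  [1] S(add(Z, add(Z, add(S^4(Z), SZ))))
  [2] S(add(Z, add(S^4(Z), SZ)))
  [3] S(add(S^4(Z), SZ))
  [4] S(S(add(SSSZ, SZ)))
  [5] S(S(S(add(SSZ, SZ))))
  [6] S(S(S(S(add(SZ, SZ)))))
  [7] S(S(S(S(S(add(Z, SZ))))))
  [8] S^6(Z)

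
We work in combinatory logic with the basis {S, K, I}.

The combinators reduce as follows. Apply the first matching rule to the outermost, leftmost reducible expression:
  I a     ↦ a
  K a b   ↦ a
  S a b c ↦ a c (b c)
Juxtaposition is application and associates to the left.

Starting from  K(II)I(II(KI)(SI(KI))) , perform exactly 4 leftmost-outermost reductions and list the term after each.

Answer: after 4 steps: I(KI)(SI(KI))

Derivation:
  start: K(II)I(II(KI)(SI(KI)))
  →1  II(II(KI)(SI(KI)))
  →2  I(II(KI)(SI(KI)))
  →3  II(KI)(SI(KI))
  →4  I(KI)(SI(KI))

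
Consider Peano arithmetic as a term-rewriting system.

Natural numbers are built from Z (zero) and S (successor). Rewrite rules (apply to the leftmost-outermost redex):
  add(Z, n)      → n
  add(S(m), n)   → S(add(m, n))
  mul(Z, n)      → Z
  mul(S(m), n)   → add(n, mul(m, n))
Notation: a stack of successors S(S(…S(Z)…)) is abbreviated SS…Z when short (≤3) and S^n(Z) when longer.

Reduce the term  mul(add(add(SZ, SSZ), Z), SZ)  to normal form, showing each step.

  start: mul(add(add(SZ, SSZ), Z), SZ)
  step 1: mul(add(S(add(Z, SSZ)), Z), SZ)
  step 2: mul(S(add(add(Z, SSZ), Z)), SZ)
  step 3: add(SZ, mul(add(add(Z, SSZ), Z), SZ))
  step 4: S(add(Z, mul(add(add(Z, SSZ), Z), SZ)))
  step 5: S(mul(add(add(Z, SSZ), Z), SZ))
  step 6: S(mul(add(SSZ, Z), SZ))
  step 7: S(mul(S(add(SZ, Z)), SZ))
  step 8: S(add(SZ, mul(add(SZ, Z), SZ)))
  step 9: S(S(add(Z, mul(add(SZ, Z), SZ))))
  step 10: S(S(mul(add(SZ, Z), SZ)))
  step 11: S(S(mul(S(add(Z, Z)), SZ)))
  step 12: S(S(add(SZ, mul(add(Z, Z), SZ))))
  step 13: S(S(S(add(Z, mul(add(Z, Z), SZ)))))
  step 14: S(S(S(mul(add(Z, Z), SZ))))
  step 15: S(S(S(mul(Z, SZ))))
  step 16: SSSZ

Answer: normal form = SSSZ  (in 16 steps)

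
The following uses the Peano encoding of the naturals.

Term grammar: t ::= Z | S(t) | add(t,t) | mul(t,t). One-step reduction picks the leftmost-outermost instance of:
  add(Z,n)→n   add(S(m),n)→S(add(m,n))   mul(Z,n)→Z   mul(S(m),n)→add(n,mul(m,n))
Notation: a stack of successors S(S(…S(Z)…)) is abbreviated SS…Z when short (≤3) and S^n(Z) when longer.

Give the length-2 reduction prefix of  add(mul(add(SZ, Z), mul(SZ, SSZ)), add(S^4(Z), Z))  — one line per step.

  start: add(mul(add(SZ, Z), mul(SZ, SSZ)), add(S^4(Z), Z))
  [1] add(mul(S(add(Z, Z)), mul(SZ, SSZ)), add(S^4(Z), Z))
  [2] add(add(mul(SZ, SSZ), mul(add(Z, Z), mul(SZ, SSZ))), add(S^4(Z), Z))

Answer: after 2 steps: add(add(mul(SZ, SSZ), mul(add(Z, Z), mul(SZ, SSZ))), add(S^4(Z), Z))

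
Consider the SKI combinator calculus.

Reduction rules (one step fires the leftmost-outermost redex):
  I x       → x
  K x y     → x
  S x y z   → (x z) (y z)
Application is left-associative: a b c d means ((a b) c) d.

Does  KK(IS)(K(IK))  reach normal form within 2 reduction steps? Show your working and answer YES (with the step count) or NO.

Answer: YES — reaches normal form K(KK) in 2 ≤ 2 steps

Derivation:
  start: KK(IS)(K(IK))
  [1] K(K(IK))
  [2] K(KK)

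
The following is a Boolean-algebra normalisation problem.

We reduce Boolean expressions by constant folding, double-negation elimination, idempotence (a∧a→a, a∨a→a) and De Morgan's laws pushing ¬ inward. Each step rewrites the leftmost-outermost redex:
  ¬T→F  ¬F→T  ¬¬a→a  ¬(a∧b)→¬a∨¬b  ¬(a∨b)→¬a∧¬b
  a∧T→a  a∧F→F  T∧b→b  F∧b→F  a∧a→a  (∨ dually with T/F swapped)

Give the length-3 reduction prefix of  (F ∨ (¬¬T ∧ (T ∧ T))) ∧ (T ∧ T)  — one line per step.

Answer: after 3 steps: (T ∧ T) ∧ (T ∧ T)

Derivation:
  start: (F ∨ (¬¬T ∧ (T ∧ T))) ∧ (T ∧ T)
  step 1: (¬¬T ∧ (T ∧ T)) ∧ (T ∧ T)
  step 2: (T ∧ (T ∧ T)) ∧ (T ∧ T)
  step 3: (T ∧ T) ∧ (T ∧ T)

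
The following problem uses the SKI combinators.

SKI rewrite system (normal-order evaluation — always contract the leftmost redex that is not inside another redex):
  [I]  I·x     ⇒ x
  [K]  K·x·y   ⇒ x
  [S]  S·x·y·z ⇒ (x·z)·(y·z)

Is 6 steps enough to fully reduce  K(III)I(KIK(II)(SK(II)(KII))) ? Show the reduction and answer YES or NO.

  start: K(III)I(KIK(II)(SK(II)(KII)))
  step 1: III(KIK(II)(SK(II)(KII)))
  step 2: II(KIK(II)(SK(II)(KII)))
  step 3: I(KIK(II)(SK(II)(KII)))
  step 4: KIK(II)(SK(II)(KII))
  step 5: I(II)(SK(II)(KII))
  step 6: II(SK(II)(KII))

Answer: NO — after 6 steps the term is II(SK(II)(KII)), not yet normal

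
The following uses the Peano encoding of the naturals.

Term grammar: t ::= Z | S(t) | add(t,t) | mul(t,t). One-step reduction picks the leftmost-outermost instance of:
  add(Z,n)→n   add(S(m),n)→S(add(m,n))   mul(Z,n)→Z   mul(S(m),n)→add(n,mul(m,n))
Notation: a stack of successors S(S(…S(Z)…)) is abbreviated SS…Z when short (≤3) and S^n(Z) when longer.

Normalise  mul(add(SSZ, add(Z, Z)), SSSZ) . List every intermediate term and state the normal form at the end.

Answer: normal form = S^6(Z)  (in 15 steps)

Derivation:
  start: mul(add(SSZ, add(Z, Z)), SSSZ)
  [1] mul(S(add(SZ, add(Z, Z))), SSSZ)
  [2] add(SSSZ, mul(add(SZ, add(Z, Z)), SSSZ))
  [3] S(add(SSZ, mul(add(SZ, add(Z, Z)), SSSZ)))
  [4] S(S(add(SZ, mul(add(SZ, add(Z, Z)), SSSZ))))
  [5] S(S(S(add(Z, mul(add(SZ, add(Z, Z)), SSSZ)))))
  [6] S(S(S(mul(add(SZ, add(Z, Z)), SSSZ))))
  [7] S(S(S(mul(S(add(Z, add(Z, Z))), SSSZ))))
  [8] S(S(S(add(SSSZ, mul(add(Z, add(Z, Z)), SSSZ)))))
  [9] S(S(S(S(add(SSZ, mul(add(Z, add(Z, Z)), SSSZ))))))
  [10] S(S(S(S(S(add(SZ, mul(add(Z, add(Z, Z)), SSSZ)))))))
  [11] S(S(S(S(S(S(add(Z, mul(add(Z, add(Z, Z)), SSSZ))))))))
  [12] S(S(S(S(S(S(mul(add(Z, add(Z, Z)), SSSZ)))))))
  [13] S(S(S(S(S(S(mul(add(Z, Z), SSSZ)))))))
  [14] S(S(S(S(S(S(mul(Z, SSSZ)))))))
  [15] S^6(Z)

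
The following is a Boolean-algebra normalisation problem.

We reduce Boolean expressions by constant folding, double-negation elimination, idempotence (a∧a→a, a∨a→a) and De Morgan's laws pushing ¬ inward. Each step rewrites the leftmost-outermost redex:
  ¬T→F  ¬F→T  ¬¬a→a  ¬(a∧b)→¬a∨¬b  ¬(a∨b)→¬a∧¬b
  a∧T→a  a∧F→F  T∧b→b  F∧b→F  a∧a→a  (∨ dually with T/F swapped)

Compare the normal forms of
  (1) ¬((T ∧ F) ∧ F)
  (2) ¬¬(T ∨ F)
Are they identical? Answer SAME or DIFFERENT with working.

Answer: SAME — A ⇓ T, B ⇓ T

Derivation:
Term A:
  start: ¬((T ∧ F) ∧ F)
  →1  ¬(T ∧ F) ∨ ¬F
  →2  (¬T ∨ ¬F) ∨ ¬F
  →3  (F ∨ ¬F) ∨ ¬F
  →4  ¬F ∨ ¬F
  →5  ¬F
  →6  T

Term B:
  start: ¬¬(T ∨ F)
  →1  T ∨ F
  →2  T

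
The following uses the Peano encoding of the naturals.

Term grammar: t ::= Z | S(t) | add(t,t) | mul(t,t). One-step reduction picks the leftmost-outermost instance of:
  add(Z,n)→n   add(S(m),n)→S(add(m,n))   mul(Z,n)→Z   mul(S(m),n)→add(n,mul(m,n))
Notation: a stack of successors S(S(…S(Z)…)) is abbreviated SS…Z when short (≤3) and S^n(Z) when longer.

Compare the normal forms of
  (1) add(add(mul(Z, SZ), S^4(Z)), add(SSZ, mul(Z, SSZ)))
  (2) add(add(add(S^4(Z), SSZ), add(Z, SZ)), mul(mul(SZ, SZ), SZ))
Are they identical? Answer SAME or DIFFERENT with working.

Answer: DIFFERENT — A ⇓ S^6(Z), B ⇓ S^8(Z)

Reduction:
Term A:
  start: add(add(mul(Z, SZ), S^4(Z)), add(SSZ, mul(Z, SSZ)))
  [1] add(add(Z, S^4(Z)), add(SSZ, mul(Z, SSZ)))
  [2] add(S^4(Z), add(SSZ, mul(Z, SSZ)))
  [3] S(add(SSSZ, add(SSZ, mul(Z, SSZ))))
  [4] S(S(add(SSZ, add(SSZ, mul(Z, SSZ)))))
  [5] S(S(S(add(SZ, add(SSZ, mul(Z, SSZ))))))
  [6] S(S(S(S(add(Z, add(SSZ, mul(Z, SSZ)))))))
  [7] S(S(S(S(add(SSZ, mul(Z, SSZ))))))
  [8] S(S(S(S(S(add(SZ, mul(Z, SSZ)))))))
  [9] S(S(S(S(S(S(add(Z, mul(Z, SSZ))))))))
  [10] S(S(S(S(S(S(mul(Z, SSZ)))))))
  [11] S^6(Z)

Term B:
  start: add(add(add(S^4(Z), SSZ), add(Z, SZ)), mul(mul(SZ, SZ), SZ))
  [1] add(add(S(add(SSSZ, SSZ)), add(Z, SZ)), mul(mul(SZ, SZ), SZ))
  [2] add(S(add(add(SSSZ, SSZ), add(Z, SZ))), mul(mul(SZ, SZ), SZ))
  [3] S(add(add(add(SSSZ, SSZ), add(Z, SZ)), mul(mul(SZ, SZ), SZ)))
  [4] S(add(add(S(add(SSZ, SSZ)), add(Z, SZ)), mul(mul(SZ, SZ), SZ)))
  [5] S(add(S(add(add(SSZ, SSZ), add(Z, SZ))), mul(mul(SZ, SZ), SZ)))
  [6] S(S(add(add(add(SSZ, SSZ), add(Z, SZ)), mul(mul(SZ, SZ), SZ))))
  [7] S(S(add(add(S(add(SZ, SSZ)), add(Z, SZ)), mul(mul(SZ, SZ), SZ))))
  [8] S(S(add(S(add(add(SZ, SSZ), add(Z, SZ))), mul(mul(SZ, SZ), SZ))))
  [9] S(S(S(add(add(add(SZ, SSZ), add(Z, SZ)), mul(mul(SZ, SZ), SZ)))))
  [10] S(S(S(add(add(S(add(Z, SSZ)), add(Z, SZ)), mul(mul(SZ, SZ), SZ)))))
  [11] S(S(S(add(S(add(add(Z, SSZ), add(Z, SZ))), mul(mul(SZ, SZ), SZ)))))
  [12] S(S(S(S(add(add(add(Z, SSZ), add(Z, SZ)), mul(mul(SZ, SZ), SZ))))))
  [13] S(S(S(S(add(add(SSZ, add(Z, SZ)), mul(mul(SZ, SZ), SZ))))))
  [14] S(S(S(S(add(S(add(SZ, add(Z, SZ))), mul(mul(SZ, SZ), SZ))))))
  [15] S(S(S(S(S(add(add(SZ, add(Z, SZ)), mul(mul(SZ, SZ), SZ)))))))
  [16] S(S(S(S(S(add(S(add(Z, add(Z, SZ))), mul(mul(SZ, SZ), SZ)))))))
  [17] S(S(S(S(S(S(add(add(Z, add(Z, SZ)), mul(mul(SZ, SZ), SZ))))))))
  [18] S(S(S(S(S(S(add(add(Z, SZ), mul(mul(SZ, SZ), SZ))))))))
  [19] S(S(S(S(S(S(add(SZ, mul(mul(SZ, SZ), SZ))))))))
  [20] S(S(S(S(S(S(S(add(Z, mul(mul(SZ, SZ), SZ)))))))))
  [21] S(S(S(S(S(S(S(mul(mul(SZ, SZ), SZ))))))))
  [22] S(S(S(S(S(S(S(mul(add(SZ, mul(Z, SZ)), SZ))))))))
  [23] S(S(S(S(S(S(S(mul(S(add(Z, mul(Z, SZ))), SZ))))))))
  [24] S(S(S(S(S(S(S(add(SZ, mul(add(Z, mul(Z, SZ)), SZ)))))))))
  [25] S(S(S(S(S(S(S(S(add(Z, mul(add(Z, mul(Z, SZ)), SZ))))))))))
  [26] S(S(S(S(S(S(S(S(mul(add(Z, mul(Z, SZ)), SZ)))))))))
  [27] S(S(S(S(S(S(S(S(mul(mul(Z, SZ), SZ)))))))))
  [28] S(S(S(S(S(S(S(S(mul(Z, SZ)))))))))
  [29] S^8(Z)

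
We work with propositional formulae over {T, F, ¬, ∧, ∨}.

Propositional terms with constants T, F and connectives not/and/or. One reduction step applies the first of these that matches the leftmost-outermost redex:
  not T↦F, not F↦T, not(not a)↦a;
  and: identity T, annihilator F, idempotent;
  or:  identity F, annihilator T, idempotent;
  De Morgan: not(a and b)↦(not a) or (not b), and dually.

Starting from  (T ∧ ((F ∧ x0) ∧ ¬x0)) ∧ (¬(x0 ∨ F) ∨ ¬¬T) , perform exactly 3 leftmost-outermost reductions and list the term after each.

  start: (T ∧ ((F ∧ x0) ∧ ¬x0)) ∧ (¬(x0 ∨ F) ∨ ¬¬T)
  →1  ((F ∧ x0) ∧ ¬x0) ∧ (¬(x0 ∨ F) ∨ ¬¬T)
  →2  (F ∧ ¬x0) ∧ (¬(x0 ∨ F) ∨ ¬¬T)
  →3  F ∧ (¬(x0 ∨ F) ∨ ¬¬T)

Answer: after 3 steps: F ∧ (¬(x0 ∨ F) ∨ ¬¬T)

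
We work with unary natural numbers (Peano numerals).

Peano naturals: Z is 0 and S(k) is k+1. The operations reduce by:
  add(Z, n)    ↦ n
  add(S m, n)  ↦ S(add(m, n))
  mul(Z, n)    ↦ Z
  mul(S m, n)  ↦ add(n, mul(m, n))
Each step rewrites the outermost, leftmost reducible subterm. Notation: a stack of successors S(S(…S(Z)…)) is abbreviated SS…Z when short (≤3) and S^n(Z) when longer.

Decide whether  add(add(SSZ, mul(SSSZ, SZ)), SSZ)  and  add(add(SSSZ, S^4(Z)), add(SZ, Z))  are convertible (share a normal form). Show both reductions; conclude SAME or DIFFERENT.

Term A:
  start: add(add(SSZ, mul(SSSZ, SZ)), SSZ)
  step 1: add(S(add(SZ, mul(SSSZ, SZ))), SSZ)
  step 2: S(add(add(SZ, mul(SSSZ, SZ)), SSZ))
  step 3: S(add(S(add(Z, mul(SSSZ, SZ))), SSZ))
  step 4: S(S(add(add(Z, mul(SSSZ, SZ)), SSZ)))
  step 5: S(S(add(mul(SSSZ, SZ), SSZ)))
  step 6: S(S(add(add(SZ, mul(SSZ, SZ)), SSZ)))
  step 7: S(S(add(S(add(Z, mul(SSZ, SZ))), SSZ)))
  step 8: S(S(S(add(add(Z, mul(SSZ, SZ)), SSZ))))
  step 9: S(S(S(add(mul(SSZ, SZ), SSZ))))
  step 10: S(S(S(add(add(SZ, mul(SZ, SZ)), SSZ))))
  step 11: S(S(S(add(S(add(Z, mul(SZ, SZ))), SSZ))))
  step 12: S(S(S(S(add(add(Z, mul(SZ, SZ)), SSZ)))))
  step 13: S(S(S(S(add(mul(SZ, SZ), SSZ)))))
  step 14: S(S(S(S(add(add(SZ, mul(Z, SZ)), SSZ)))))
  step 15: S(S(S(S(add(S(add(Z, mul(Z, SZ))), SSZ)))))
  step 16: S(S(S(S(S(add(add(Z, mul(Z, SZ)), SSZ))))))
  step 17: S(S(S(S(S(add(mul(Z, SZ), SSZ))))))
  step 18: S(S(S(S(S(add(Z, SSZ))))))
  step 19: S^7(Z)

Term B:
  start: add(add(SSSZ, S^4(Z)), add(SZ, Z))
  step 1: add(S(add(SSZ, S^4(Z))), add(SZ, Z))
  step 2: S(add(add(SSZ, S^4(Z)), add(SZ, Z)))
  step 3: S(add(S(add(SZ, S^4(Z))), add(SZ, Z)))
  step 4: S(S(add(add(SZ, S^4(Z)), add(SZ, Z))))
  step 5: S(S(add(S(add(Z, S^4(Z))), add(SZ, Z))))
  step 6: S(S(S(add(add(Z, S^4(Z)), add(SZ, Z)))))
  step 7: S(S(S(add(S^4(Z), add(SZ, Z)))))
  step 8: S(S(S(S(add(SSSZ, add(SZ, Z))))))
  step 9: S(S(S(S(S(add(SSZ, add(SZ, Z)))))))
  step 10: S(S(S(S(S(S(add(SZ, add(SZ, Z))))))))
  step 11: S(S(S(S(S(S(S(add(Z, add(SZ, Z)))))))))
  step 12: S(S(S(S(S(S(S(add(SZ, Z))))))))
  step 13: S(S(S(S(S(S(S(S(add(Z, Z)))))))))
  step 14: S^8(Z)

Answer: DIFFERENT — A ⇓ S^7(Z), B ⇓ S^8(Z)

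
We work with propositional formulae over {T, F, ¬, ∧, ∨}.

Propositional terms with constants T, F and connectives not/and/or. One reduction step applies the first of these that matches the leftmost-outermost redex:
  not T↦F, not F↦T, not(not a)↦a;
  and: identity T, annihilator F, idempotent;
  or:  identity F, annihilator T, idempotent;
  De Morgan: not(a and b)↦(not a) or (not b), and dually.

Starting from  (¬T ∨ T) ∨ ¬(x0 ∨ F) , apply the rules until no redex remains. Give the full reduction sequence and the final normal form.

Answer: normal form = T  (in 2 steps)

Working:
  start: (¬T ∨ T) ∨ ¬(x0 ∨ F)
  →1  T ∨ ¬(x0 ∨ F)
  →2  T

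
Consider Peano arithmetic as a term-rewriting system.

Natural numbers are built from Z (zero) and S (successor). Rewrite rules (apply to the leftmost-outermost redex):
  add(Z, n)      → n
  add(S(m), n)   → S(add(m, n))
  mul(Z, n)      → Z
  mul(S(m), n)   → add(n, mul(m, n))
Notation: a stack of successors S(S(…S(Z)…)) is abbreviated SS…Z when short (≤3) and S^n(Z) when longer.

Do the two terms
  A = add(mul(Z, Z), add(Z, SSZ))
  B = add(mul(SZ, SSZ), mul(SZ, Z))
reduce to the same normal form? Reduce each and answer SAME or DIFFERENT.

Term A:
  start: add(mul(Z, Z), add(Z, SSZ))
  →1  add(Z, add(Z, SSZ))
  →2  add(Z, SSZ)
  →3  SSZ

Term B:
  start: add(mul(SZ, SSZ), mul(SZ, Z))
  →1  add(add(SSZ, mul(Z, SSZ)), mul(SZ, Z))
  →2  add(S(add(SZ, mul(Z, SSZ))), mul(SZ, Z))
  →3  S(add(add(SZ, mul(Z, SSZ)), mul(SZ, Z)))
  →4  S(add(S(add(Z, mul(Z, SSZ))), mul(SZ, Z)))
  →5  S(S(add(add(Z, mul(Z, SSZ)), mul(SZ, Z))))
  →6  S(S(add(mul(Z, SSZ), mul(SZ, Z))))
  →7  S(S(add(Z, mul(SZ, Z))))
  →8  S(S(mul(SZ, Z)))
  →9  S(S(add(Z, mul(Z, Z))))
  →10  S(S(mul(Z, Z)))
  →11  SSZ

Answer: SAME — A ⇓ SSZ, B ⇓ SSZ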